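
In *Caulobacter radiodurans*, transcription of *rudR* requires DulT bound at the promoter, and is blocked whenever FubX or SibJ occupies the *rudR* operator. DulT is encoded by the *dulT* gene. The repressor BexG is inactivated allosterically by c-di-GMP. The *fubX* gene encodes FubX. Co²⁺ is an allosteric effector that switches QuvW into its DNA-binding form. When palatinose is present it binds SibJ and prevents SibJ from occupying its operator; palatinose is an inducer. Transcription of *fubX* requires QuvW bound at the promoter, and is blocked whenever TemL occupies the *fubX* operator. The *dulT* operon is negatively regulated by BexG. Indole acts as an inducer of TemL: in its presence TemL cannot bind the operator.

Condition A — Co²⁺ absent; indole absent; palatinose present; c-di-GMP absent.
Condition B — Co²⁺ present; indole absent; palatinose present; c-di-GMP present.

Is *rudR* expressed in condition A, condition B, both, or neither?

Condition A:
Co²⁺ is absent, so QuvW is inactive.
Indole is absent, so TemL is active.
With repressor TemL bound, *fubX* is not transcribed.
So FubX is not produced.
Palatinose is present, so SibJ is inactive.
c-di-GMP is absent, so BexG is active.
With repressor BexG bound, *dulT* is not transcribed.
So DulT is not produced.
Required activator DulT is absent, so *rudR* is not transcribed.
→ *rudR* is OFF in A.
Condition B:
Co²⁺ is present, so QuvW is active.
Indole is absent, so TemL is active.
With repressor TemL bound, *fubX* is not transcribed.
So FubX is not produced.
Palatinose is present, so SibJ is inactive.
c-di-GMP is present, so BexG is inactive.
With no repressor bound, *dulT* is transcribed.
So DulT is produced and active.
No repressor is bound and DulT is active, so *rudR* is transcribed.
→ *rudR* is ON in B.

B only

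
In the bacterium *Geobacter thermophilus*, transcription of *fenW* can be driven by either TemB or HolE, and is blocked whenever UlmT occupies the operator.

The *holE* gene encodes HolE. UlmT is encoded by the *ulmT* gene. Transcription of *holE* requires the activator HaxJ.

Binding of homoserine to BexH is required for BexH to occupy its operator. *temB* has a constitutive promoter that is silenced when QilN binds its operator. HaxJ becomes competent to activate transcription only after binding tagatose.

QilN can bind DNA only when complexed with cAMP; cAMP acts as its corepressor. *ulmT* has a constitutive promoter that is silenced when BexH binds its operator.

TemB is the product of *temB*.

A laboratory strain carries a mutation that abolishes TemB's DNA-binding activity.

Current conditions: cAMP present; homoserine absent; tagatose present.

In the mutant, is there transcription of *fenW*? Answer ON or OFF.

TemB is non-functional in this strain, so it has no effect.
Homoserine is absent, so BexH is inactive.
With no repressor bound, *ulmT* is transcribed.
So UlmT is produced and active.
Tagatose is present, so HaxJ is active.
No repressor is bound and HaxJ is active, so *holE* is transcribed.
So HolE is produced and active.
With repressor UlmT bound, *fenW* is not transcribed.

OFF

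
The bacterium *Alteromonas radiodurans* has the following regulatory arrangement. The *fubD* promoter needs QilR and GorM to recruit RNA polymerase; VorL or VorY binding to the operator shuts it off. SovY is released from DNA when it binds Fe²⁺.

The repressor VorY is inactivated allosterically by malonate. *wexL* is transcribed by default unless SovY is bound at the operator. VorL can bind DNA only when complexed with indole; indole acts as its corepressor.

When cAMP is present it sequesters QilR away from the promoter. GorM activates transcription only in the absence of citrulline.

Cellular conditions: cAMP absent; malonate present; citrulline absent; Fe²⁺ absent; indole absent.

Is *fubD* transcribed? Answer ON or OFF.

Indole is absent, so VorL is inactive.
cAMP is absent, so QilR is active.
Malonate is present, so VorY is inactive.
Citrulline is absent, so GorM is active.
No repressor is bound and QilR and GorM are active, so *fubD* is transcribed.

ON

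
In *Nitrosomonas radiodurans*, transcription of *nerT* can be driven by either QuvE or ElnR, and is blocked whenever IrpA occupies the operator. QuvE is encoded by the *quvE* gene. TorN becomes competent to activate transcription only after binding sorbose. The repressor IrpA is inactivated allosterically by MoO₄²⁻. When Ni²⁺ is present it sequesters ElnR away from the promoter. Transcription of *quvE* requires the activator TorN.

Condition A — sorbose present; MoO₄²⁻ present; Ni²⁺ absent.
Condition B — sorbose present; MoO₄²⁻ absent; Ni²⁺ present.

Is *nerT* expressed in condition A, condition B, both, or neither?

Condition A:
Sorbose is present, so TorN is active.
No repressor is bound and TorN is active, so *quvE* is transcribed.
So QuvE is produced and active.
MoO₄²⁻ is present, so IrpA is inactive.
Ni²⁺ is absent, so ElnR is active.
Activator QuvE is present, so *nerT* is transcribed.
→ *nerT* is ON in A.
Condition B:
Sorbose is present, so TorN is active.
No repressor is bound and TorN is active, so *quvE* is transcribed.
So QuvE is produced and active.
MoO₄²⁻ is absent, so IrpA is active.
Ni²⁺ is present, so ElnR is inactive.
With repressor IrpA bound, *nerT* is not transcribed.
→ *nerT* is OFF in B.

A only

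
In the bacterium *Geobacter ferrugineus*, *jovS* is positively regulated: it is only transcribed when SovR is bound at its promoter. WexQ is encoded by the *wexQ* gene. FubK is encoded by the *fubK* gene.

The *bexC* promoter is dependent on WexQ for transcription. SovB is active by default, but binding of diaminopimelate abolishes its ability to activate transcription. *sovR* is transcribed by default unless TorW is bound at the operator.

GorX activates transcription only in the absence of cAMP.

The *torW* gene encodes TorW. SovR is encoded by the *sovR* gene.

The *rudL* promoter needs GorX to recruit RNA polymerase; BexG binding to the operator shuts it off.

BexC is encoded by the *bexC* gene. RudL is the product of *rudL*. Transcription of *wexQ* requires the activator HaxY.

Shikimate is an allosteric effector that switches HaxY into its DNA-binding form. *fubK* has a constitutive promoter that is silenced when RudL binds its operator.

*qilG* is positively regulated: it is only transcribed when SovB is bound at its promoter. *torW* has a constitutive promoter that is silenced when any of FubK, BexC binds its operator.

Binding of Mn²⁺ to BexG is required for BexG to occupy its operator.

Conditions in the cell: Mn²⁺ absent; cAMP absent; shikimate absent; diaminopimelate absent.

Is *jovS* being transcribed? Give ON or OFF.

OFF

Mn²⁺ is absent, so BexG is inactive.
cAMP is absent, so GorX is active.
No repressor is bound and GorX is active, so *rudL* is transcribed.
So RudL is produced and active.
With repressor RudL bound, *fubK* is not transcribed.
So FubK is not produced.
Shikimate is absent, so HaxY is inactive.
Required activator HaxY is absent, so *wexQ* is not transcribed.
So WexQ is not produced.
Required activator WexQ is absent, so *bexC* is not transcribed.
So BexC is not produced.
With no repressor bound, *torW* is transcribed.
So TorW is produced and active.
With repressor TorW bound, *sovR* is not transcribed.
So SovR is not produced.
Required activator SovR is absent, so *jovS* is not transcribed.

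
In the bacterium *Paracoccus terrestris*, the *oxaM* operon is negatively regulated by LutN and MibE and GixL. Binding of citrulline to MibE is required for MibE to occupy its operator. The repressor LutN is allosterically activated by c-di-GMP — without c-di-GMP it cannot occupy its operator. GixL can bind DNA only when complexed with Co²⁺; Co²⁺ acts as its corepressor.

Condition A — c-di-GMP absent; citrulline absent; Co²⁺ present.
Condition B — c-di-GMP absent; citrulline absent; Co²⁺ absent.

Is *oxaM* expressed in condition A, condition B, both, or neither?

Condition A:
c-di-GMP is absent, so LutN is inactive.
Citrulline is absent, so MibE is inactive.
Co²⁺ is present, so GixL is active.
With repressor GixL bound, *oxaM* is not transcribed.
→ *oxaM* is OFF in A.
Condition B:
c-di-GMP is absent, so LutN is inactive.
Citrulline is absent, so MibE is inactive.
Co²⁺ is absent, so GixL is inactive.
With no repressor bound, *oxaM* is transcribed.
→ *oxaM* is ON in B.

B only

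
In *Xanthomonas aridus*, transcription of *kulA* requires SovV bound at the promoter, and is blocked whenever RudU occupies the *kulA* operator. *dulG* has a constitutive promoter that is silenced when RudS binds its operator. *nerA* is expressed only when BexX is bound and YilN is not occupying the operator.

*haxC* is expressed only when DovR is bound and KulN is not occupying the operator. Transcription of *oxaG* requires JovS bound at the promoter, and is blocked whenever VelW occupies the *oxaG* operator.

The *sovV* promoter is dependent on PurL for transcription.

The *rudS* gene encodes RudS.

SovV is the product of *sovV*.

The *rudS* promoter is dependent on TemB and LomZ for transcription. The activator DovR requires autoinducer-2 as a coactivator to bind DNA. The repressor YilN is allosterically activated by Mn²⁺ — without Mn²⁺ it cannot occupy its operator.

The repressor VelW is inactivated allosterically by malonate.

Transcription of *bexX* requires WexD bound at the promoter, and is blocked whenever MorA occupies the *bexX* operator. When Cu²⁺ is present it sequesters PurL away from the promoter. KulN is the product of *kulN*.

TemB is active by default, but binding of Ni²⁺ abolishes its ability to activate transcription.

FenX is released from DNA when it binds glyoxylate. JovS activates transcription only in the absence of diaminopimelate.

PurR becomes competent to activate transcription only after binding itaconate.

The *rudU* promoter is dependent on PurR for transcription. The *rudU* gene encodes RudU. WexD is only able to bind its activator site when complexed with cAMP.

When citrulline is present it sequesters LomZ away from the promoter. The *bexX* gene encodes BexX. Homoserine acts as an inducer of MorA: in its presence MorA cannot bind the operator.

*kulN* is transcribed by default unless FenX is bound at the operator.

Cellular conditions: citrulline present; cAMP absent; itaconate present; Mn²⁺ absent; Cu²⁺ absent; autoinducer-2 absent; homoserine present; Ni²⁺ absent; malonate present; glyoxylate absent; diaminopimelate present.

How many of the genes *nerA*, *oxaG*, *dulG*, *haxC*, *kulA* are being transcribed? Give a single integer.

1

Mn²⁺ is absent, so YilN is inactive.
Homoserine is present, so MorA is inactive.
cAMP is absent, so WexD is inactive.
Required activator WexD is absent, so *bexX* is not transcribed.
So BexX is not produced.
Required activator BexX is absent, so *nerA* is not transcribed.
→ *nerA* is OFF.
Diaminopimelate is present, so JovS is inactive.
Malonate is present, so VelW is inactive.
Required activator JovS is absent, so *oxaG* is not transcribed.
→ *oxaG* is OFF.
Ni²⁺ is absent, so TemB is active.
Citrulline is present, so LomZ is inactive.
Required activator LomZ is absent, so *rudS* is not transcribed.
So RudS is not produced.
With no repressor bound, *dulG* is transcribed.
→ *dulG* is ON.
Autoinducer-2 is absent, so DovR is inactive.
Glyoxylate is absent, so FenX is active.
With repressor FenX bound, *kulN* is not transcribed.
So KulN is not produced.
Required activator DovR is absent, so *haxC* is not transcribed.
→ *haxC* is OFF.
Itaconate is present, so PurR is active.
No repressor is bound and PurR is active, so *rudU* is transcribed.
So RudU is produced and active.
Cu²⁺ is absent, so PurL is active.
No repressor is bound and PurL is active, so *sovV* is transcribed.
So SovV is produced and active.
With repressor RudU bound, *kulA* is not transcribed.
→ *kulA* is OFF.
1 of the 5 genes is transcribed.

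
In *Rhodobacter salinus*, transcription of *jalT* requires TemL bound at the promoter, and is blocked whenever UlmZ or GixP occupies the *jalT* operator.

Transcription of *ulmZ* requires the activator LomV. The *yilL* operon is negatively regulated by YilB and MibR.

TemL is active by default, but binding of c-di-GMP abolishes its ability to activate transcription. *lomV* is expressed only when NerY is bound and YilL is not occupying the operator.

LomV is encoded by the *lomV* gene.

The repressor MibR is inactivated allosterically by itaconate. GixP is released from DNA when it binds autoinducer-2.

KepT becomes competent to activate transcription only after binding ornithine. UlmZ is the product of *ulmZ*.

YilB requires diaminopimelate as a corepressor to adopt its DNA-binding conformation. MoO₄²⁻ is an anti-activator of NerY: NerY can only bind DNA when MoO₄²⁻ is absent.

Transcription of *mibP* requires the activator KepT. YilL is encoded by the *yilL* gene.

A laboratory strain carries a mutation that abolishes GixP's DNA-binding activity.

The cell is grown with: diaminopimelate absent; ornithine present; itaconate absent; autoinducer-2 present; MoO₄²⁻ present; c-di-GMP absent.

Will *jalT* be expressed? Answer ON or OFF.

ON

MoO₄²⁻ is present, so NerY is inactive.
Diaminopimelate is absent, so YilB is inactive.
Itaconate is absent, so MibR is active.
With repressor MibR bound, *yilL* is not transcribed.
So YilL is not produced.
Required activator NerY is absent, so *lomV* is not transcribed.
So LomV is not produced.
Required activator LomV is absent, so *ulmZ* is not transcribed.
So UlmZ is not produced.
c-di-GMP is absent, so TemL is active.
GixP is non-functional in this strain, so it has no effect.
No repressor is bound and TemL is active, so *jalT* is transcribed.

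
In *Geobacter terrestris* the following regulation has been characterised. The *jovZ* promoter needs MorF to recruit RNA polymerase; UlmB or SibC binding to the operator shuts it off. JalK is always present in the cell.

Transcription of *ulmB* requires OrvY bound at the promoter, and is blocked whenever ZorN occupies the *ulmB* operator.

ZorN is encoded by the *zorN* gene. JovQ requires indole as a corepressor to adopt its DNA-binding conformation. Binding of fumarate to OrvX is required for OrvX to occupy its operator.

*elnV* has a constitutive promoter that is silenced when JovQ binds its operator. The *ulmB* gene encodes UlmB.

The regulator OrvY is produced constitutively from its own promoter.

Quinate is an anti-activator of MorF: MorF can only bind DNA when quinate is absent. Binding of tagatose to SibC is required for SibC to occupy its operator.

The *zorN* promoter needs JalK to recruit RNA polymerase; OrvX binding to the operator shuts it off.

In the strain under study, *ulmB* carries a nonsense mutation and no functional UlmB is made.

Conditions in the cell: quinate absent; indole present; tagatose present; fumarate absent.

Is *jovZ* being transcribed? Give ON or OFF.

Quinate is absent, so MorF is active.
UlmB is non-functional in this strain, so it has no effect.
Tagatose is present, so SibC is active.
With repressor SibC bound, *jovZ* is not transcribed.

OFF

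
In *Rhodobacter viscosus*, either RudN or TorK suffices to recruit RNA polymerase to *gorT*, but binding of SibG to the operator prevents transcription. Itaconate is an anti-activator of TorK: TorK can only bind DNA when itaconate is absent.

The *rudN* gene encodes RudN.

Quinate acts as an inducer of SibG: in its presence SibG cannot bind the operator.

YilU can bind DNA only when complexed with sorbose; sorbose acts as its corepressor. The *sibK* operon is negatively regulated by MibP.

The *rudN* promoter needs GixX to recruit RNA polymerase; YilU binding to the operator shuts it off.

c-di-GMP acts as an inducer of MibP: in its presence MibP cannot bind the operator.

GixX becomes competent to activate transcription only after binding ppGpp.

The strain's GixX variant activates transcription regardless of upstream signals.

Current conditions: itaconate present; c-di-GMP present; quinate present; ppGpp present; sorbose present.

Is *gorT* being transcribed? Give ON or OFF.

OFF

GixX is constitutively active in this strain.
Sorbose is present, so YilU is active.
With repressor YilU bound, *rudN* is not transcribed.
So RudN is not produced.
Quinate is present, so SibG is inactive.
Itaconate is present, so TorK is inactive.
No activator is available at the *gorT* promoter, so *gorT* is not transcribed.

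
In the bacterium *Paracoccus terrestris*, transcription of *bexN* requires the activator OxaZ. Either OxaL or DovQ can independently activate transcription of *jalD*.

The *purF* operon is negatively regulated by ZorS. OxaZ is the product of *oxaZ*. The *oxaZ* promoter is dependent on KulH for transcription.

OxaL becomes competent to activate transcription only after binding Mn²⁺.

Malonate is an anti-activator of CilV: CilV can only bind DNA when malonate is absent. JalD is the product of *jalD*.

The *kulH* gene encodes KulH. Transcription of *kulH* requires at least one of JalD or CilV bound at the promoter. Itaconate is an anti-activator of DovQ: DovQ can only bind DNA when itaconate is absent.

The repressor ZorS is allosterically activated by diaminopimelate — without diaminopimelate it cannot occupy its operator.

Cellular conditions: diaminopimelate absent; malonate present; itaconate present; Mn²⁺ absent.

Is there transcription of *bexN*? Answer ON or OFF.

Mn²⁺ is absent, so OxaL is inactive.
Itaconate is present, so DovQ is inactive.
No activator is available at the *jalD* promoter, so *jalD* is not transcribed.
So JalD is not produced.
Malonate is present, so CilV is inactive.
No activator is available at the *kulH* promoter, so *kulH* is not transcribed.
So KulH is not produced.
Required activator KulH is absent, so *oxaZ* is not transcribed.
So OxaZ is not produced.
Required activator OxaZ is absent, so *bexN* is not transcribed.

OFF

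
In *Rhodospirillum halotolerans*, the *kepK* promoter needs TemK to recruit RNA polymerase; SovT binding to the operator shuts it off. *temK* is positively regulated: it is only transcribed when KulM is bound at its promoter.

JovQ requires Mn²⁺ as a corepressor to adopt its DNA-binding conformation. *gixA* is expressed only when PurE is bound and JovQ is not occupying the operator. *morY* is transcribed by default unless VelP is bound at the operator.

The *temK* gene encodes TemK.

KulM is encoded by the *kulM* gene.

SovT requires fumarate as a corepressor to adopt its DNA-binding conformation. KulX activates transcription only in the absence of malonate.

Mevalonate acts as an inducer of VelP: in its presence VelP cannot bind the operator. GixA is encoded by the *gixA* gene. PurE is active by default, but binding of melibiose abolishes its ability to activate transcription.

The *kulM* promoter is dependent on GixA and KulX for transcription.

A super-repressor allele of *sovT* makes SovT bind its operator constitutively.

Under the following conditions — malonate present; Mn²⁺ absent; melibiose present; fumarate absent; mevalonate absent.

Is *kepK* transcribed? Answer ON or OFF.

Melibiose is present, so PurE is inactive.
Mn²⁺ is absent, so JovQ is inactive.
Required activator PurE is absent, so *gixA* is not transcribed.
So GixA is not produced.
Malonate is present, so KulX is inactive.
Required activator GixA is absent, so *kulM* is not transcribed.
So KulM is not produced.
Required activator KulM is absent, so *temK* is not transcribed.
So TemK is not produced.
SovT is constitutively active in this strain.
With repressor SovT bound, *kepK* is not transcribed.

OFF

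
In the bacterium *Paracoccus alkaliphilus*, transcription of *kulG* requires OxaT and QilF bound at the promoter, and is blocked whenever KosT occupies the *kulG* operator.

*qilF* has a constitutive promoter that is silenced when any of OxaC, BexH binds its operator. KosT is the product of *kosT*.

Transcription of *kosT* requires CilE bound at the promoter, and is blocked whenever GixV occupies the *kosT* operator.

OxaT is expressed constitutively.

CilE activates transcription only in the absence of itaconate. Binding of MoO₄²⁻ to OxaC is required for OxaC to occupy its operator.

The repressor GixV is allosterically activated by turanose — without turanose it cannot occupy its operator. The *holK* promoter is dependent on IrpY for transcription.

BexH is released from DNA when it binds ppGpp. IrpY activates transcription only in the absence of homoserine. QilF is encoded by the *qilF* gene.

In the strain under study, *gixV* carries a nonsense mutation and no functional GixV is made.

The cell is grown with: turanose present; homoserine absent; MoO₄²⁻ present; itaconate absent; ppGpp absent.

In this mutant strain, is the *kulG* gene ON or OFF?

Itaconate is absent, so CilE is active.
GixV is non-functional in this strain, so it has no effect.
No repressor is bound and CilE is active, so *kosT* is transcribed.
So KosT is produced and active.
OxaT is produced constitutively and is active.
MoO₄²⁻ is present, so OxaC is active.
ppGpp is absent, so BexH is active.
With repressor OxaC bound, *qilF* is not transcribed.
So QilF is not produced.
With repressor KosT bound, *kulG* is not transcribed.

OFF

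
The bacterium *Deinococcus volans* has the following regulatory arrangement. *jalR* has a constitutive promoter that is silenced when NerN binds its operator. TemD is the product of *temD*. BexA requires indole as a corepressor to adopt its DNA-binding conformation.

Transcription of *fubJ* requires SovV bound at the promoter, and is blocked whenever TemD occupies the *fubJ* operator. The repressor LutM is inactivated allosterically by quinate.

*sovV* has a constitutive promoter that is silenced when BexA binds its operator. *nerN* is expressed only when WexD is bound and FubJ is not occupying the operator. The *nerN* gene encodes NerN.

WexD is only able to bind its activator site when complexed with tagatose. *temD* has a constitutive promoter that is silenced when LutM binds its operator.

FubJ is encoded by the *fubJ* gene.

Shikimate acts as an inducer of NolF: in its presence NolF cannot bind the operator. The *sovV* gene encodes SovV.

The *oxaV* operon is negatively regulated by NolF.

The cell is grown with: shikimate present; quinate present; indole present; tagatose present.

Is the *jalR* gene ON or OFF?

OFF

Quinate is present, so LutM is inactive.
With no repressor bound, *temD* is transcribed.
So TemD is produced and active.
Indole is present, so BexA is active.
With repressor BexA bound, *sovV* is not transcribed.
So SovV is not produced.
With repressor TemD bound, *fubJ* is not transcribed.
So FubJ is not produced.
Tagatose is present, so WexD is active.
No repressor is bound and WexD is active, so *nerN* is transcribed.
So NerN is produced and active.
With repressor NerN bound, *jalR* is not transcribed.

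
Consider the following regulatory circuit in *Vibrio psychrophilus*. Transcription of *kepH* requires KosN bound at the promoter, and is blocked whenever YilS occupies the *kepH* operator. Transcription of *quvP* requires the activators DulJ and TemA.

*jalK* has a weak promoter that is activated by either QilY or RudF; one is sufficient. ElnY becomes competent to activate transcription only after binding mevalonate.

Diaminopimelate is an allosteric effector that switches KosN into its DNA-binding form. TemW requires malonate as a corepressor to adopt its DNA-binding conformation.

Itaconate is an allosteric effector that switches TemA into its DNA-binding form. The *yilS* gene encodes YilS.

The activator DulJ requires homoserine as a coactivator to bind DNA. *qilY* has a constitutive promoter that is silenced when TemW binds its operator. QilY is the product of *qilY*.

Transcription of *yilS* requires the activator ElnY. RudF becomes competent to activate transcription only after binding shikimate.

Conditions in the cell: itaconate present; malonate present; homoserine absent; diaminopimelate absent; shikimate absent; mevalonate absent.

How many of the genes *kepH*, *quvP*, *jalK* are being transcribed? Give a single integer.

0

Mevalonate is absent, so ElnY is inactive.
Required activator ElnY is absent, so *yilS* is not transcribed.
So YilS is not produced.
Diaminopimelate is absent, so KosN is inactive.
Required activator KosN is absent, so *kepH* is not transcribed.
→ *kepH* is OFF.
Homoserine is absent, so DulJ is inactive.
Itaconate is present, so TemA is active.
Required activator DulJ is absent, so *quvP* is not transcribed.
→ *quvP* is OFF.
Malonate is present, so TemW is active.
With repressor TemW bound, *qilY* is not transcribed.
So QilY is not produced.
Shikimate is absent, so RudF is inactive.
No activator is available at the *jalK* promoter, so *jalK* is not transcribed.
→ *jalK* is OFF.
0 of the 3 genes are transcribed.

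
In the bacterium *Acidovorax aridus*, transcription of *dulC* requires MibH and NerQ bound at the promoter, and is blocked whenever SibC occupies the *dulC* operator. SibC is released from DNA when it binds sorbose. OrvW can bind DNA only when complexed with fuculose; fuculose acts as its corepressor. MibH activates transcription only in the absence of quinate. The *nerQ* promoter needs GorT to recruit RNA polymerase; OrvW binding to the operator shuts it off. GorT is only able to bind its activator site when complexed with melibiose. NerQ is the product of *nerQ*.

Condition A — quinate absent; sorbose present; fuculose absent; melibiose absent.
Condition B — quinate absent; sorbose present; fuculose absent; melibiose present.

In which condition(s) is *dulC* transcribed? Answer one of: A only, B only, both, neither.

B only

Condition A:
Quinate is absent, so MibH is active.
Sorbose is present, so SibC is inactive.
Fuculose is absent, so OrvW is inactive.
Melibiose is absent, so GorT is inactive.
Required activator GorT is absent, so *nerQ* is not transcribed.
So NerQ is not produced.
Required activator NerQ is absent, so *dulC* is not transcribed.
→ *dulC* is OFF in A.
Condition B:
Quinate is absent, so MibH is active.
Sorbose is present, so SibC is inactive.
Fuculose is absent, so OrvW is inactive.
Melibiose is present, so GorT is active.
No repressor is bound and GorT is active, so *nerQ* is transcribed.
So NerQ is produced and active.
No repressor is bound and MibH and NerQ are active, so *dulC* is transcribed.
→ *dulC* is ON in B.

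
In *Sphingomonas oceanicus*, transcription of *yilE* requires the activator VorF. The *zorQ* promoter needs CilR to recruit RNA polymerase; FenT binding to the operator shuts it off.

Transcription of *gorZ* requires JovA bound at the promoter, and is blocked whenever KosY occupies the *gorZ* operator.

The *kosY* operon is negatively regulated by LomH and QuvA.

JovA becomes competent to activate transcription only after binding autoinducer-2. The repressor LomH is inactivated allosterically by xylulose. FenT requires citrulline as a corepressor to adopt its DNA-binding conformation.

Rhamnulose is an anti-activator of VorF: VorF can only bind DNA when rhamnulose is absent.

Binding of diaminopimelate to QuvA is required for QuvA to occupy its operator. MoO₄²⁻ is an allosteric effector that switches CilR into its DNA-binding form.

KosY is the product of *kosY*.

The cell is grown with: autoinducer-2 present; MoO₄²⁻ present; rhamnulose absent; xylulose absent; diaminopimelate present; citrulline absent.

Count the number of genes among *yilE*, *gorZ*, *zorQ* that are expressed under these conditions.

Rhamnulose is absent, so VorF is active.
No repressor is bound and VorF is active, so *yilE* is transcribed.
→ *yilE* is ON.
Autoinducer-2 is present, so JovA is active.
Xylulose is absent, so LomH is active.
Diaminopimelate is present, so QuvA is active.
With repressor LomH bound, *kosY* is not transcribed.
So KosY is not produced.
No repressor is bound and JovA is active, so *gorZ* is transcribed.
→ *gorZ* is ON.
MoO₄²⁻ is present, so CilR is active.
Citrulline is absent, so FenT is inactive.
No repressor is bound and CilR is active, so *zorQ* is transcribed.
→ *zorQ* is ON.
3 of the 3 genes are transcribed.

3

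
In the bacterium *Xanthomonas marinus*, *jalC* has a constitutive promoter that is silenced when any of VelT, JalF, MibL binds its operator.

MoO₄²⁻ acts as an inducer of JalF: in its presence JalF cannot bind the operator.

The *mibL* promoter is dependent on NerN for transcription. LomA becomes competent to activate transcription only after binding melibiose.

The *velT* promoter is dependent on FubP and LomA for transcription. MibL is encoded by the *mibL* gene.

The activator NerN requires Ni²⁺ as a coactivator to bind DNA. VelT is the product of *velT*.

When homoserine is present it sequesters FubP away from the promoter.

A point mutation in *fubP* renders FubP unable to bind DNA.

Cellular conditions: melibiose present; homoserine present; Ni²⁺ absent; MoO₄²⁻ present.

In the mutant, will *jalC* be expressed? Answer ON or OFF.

FubP is non-functional in this strain, so it has no effect.
Melibiose is present, so LomA is active.
Required activator FubP is absent, so *velT* is not transcribed.
So VelT is not produced.
MoO₄²⁻ is present, so JalF is inactive.
Ni²⁺ is absent, so NerN is inactive.
Required activator NerN is absent, so *mibL* is not transcribed.
So MibL is not produced.
With no repressor bound, *jalC* is transcribed.

ON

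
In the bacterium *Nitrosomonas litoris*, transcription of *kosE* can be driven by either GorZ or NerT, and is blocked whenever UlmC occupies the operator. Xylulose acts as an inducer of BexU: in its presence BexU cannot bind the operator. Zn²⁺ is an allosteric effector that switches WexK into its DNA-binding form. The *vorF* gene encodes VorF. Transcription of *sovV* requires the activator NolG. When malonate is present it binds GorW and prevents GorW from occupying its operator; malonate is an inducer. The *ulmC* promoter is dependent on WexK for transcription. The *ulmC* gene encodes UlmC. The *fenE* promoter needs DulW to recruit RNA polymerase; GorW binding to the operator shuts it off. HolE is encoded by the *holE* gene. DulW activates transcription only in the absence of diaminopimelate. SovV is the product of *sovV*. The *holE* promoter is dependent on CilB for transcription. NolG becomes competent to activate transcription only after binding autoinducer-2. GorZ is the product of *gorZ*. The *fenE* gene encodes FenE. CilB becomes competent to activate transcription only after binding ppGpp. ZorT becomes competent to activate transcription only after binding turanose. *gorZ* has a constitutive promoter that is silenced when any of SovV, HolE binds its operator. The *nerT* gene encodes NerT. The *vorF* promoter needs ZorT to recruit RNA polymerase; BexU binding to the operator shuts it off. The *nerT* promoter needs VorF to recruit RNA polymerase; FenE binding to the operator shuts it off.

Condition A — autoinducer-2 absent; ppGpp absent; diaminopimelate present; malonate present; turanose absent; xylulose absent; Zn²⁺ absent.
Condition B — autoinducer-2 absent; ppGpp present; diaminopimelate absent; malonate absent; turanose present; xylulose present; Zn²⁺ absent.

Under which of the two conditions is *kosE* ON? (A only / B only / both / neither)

both

Condition A:
Autoinducer-2 is absent, so NolG is inactive.
Required activator NolG is absent, so *sovV* is not transcribed.
So SovV is not produced.
ppGpp is absent, so CilB is inactive.
Required activator CilB is absent, so *holE* is not transcribed.
So HolE is not produced.
With no repressor bound, *gorZ* is transcribed.
So GorZ is produced and active.
Diaminopimelate is present, so DulW is inactive.
Malonate is present, so GorW is inactive.
Required activator DulW is absent, so *fenE* is not transcribed.
So FenE is not produced.
Turanose is absent, so ZorT is inactive.
Xylulose is absent, so BexU is active.
With repressor BexU bound, *vorF* is not transcribed.
So VorF is not produced.
Required activator VorF is absent, so *nerT* is not transcribed.
So NerT is not produced.
Zn²⁺ is absent, so WexK is inactive.
Required activator WexK is absent, so *ulmC* is not transcribed.
So UlmC is not produced.
Activator GorZ is present, so *kosE* is transcribed.
→ *kosE* is ON in A.
Condition B:
Autoinducer-2 is absent, so NolG is inactive.
Required activator NolG is absent, so *sovV* is not transcribed.
So SovV is not produced.
ppGpp is present, so CilB is active.
No repressor is bound and CilB is active, so *holE* is transcribed.
So HolE is produced and active.
With repressor HolE bound, *gorZ* is not transcribed.
So GorZ is not produced.
Diaminopimelate is absent, so DulW is active.
Malonate is absent, so GorW is active.
With repressor GorW bound, *fenE* is not transcribed.
So FenE is not produced.
Turanose is present, so ZorT is active.
Xylulose is present, so BexU is inactive.
No repressor is bound and ZorT is active, so *vorF* is transcribed.
So VorF is produced and active.
No repressor is bound and VorF is active, so *nerT* is transcribed.
So NerT is produced and active.
Zn²⁺ is absent, so WexK is inactive.
Required activator WexK is absent, so *ulmC* is not transcribed.
So UlmC is not produced.
Activator NerT is present, so *kosE* is transcribed.
→ *kosE* is ON in B.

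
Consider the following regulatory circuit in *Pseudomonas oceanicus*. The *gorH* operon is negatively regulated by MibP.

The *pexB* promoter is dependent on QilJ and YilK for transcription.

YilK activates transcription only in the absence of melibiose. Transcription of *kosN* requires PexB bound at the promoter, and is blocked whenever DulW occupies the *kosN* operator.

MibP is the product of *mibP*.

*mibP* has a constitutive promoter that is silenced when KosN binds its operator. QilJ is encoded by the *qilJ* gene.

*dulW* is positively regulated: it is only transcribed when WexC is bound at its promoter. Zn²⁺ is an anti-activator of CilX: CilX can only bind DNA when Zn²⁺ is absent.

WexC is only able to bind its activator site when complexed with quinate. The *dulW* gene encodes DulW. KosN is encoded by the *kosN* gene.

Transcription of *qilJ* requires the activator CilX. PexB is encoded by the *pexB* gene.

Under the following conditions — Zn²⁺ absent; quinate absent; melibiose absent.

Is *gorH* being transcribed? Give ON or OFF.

ON

Zn²⁺ is absent, so CilX is active.
No repressor is bound and CilX is active, so *qilJ* is transcribed.
So QilJ is produced and active.
Melibiose is absent, so YilK is active.
No repressor is bound and QilJ and YilK are active, so *pexB* is transcribed.
So PexB is produced and active.
Quinate is absent, so WexC is inactive.
Required activator WexC is absent, so *dulW* is not transcribed.
So DulW is not produced.
No repressor is bound and PexB is active, so *kosN* is transcribed.
So KosN is produced and active.
With repressor KosN bound, *mibP* is not transcribed.
So MibP is not produced.
With no repressor bound, *gorH* is transcribed.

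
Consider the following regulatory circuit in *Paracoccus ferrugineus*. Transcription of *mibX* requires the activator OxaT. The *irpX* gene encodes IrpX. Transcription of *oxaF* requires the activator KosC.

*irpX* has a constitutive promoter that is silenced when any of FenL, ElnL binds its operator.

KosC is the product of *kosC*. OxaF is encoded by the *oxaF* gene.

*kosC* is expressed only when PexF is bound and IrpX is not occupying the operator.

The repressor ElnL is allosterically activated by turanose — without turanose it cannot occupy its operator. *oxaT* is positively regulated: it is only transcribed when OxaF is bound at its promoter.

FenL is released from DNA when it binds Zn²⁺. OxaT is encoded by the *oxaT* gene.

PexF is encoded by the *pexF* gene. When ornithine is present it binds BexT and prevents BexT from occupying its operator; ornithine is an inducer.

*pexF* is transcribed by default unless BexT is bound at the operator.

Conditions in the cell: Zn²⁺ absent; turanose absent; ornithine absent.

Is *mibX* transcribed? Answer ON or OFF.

Ornithine is absent, so BexT is active.
With repressor BexT bound, *pexF* is not transcribed.
So PexF is not produced.
Zn²⁺ is absent, so FenL is active.
Turanose is absent, so ElnL is inactive.
With repressor FenL bound, *irpX* is not transcribed.
So IrpX is not produced.
Required activator PexF is absent, so *kosC* is not transcribed.
So KosC is not produced.
Required activator KosC is absent, so *oxaF* is not transcribed.
So OxaF is not produced.
Required activator OxaF is absent, so *oxaT* is not transcribed.
So OxaT is not produced.
Required activator OxaT is absent, so *mibX* is not transcribed.

OFF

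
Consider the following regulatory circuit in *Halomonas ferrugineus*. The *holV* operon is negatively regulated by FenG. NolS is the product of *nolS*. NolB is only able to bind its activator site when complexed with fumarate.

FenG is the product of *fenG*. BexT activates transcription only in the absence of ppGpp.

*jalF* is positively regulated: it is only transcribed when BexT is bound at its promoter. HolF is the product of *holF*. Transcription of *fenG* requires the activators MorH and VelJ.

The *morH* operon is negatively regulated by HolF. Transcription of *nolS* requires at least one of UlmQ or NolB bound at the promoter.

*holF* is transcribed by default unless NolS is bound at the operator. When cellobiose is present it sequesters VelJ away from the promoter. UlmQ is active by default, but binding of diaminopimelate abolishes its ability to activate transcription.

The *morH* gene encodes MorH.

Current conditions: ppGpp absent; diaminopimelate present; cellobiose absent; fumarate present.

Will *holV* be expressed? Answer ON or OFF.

Diaminopimelate is present, so UlmQ is inactive.
Fumarate is present, so NolB is active.
Activator NolB is present, so *nolS* is transcribed.
So NolS is produced and active.
With repressor NolS bound, *holF* is not transcribed.
So HolF is not produced.
With no repressor bound, *morH* is transcribed.
So MorH is produced and active.
Cellobiose is absent, so VelJ is active.
No repressor is bound and MorH and VelJ are active, so *fenG* is transcribed.
So FenG is produced and active.
With repressor FenG bound, *holV* is not transcribed.

OFF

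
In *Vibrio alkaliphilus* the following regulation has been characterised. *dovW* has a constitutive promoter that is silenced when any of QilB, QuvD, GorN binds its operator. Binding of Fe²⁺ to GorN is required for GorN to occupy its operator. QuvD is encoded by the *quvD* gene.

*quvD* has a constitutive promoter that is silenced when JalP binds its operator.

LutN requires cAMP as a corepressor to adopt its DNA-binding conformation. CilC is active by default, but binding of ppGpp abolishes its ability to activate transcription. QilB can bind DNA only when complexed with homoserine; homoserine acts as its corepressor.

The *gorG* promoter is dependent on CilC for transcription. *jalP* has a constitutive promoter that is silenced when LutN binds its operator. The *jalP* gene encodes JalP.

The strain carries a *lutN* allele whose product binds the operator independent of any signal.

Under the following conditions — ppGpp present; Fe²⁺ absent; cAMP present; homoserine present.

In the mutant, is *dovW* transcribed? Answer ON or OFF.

OFF

Homoserine is present, so QilB is active.
LutN is constitutively active in this strain.
With repressor LutN bound, *jalP* is not transcribed.
So JalP is not produced.
With no repressor bound, *quvD* is transcribed.
So QuvD is produced and active.
Fe²⁺ is absent, so GorN is inactive.
With repressor QilB bound, *dovW* is not transcribed.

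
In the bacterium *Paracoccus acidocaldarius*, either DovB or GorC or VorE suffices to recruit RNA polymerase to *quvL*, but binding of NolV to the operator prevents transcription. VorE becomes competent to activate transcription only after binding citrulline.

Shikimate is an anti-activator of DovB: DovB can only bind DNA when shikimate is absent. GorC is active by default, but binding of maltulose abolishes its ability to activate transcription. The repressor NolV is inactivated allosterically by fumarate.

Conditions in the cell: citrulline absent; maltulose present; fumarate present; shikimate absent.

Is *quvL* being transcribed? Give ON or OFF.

ON

Shikimate is absent, so DovB is active.
Fumarate is present, so NolV is inactive.
Maltulose is present, so GorC is inactive.
Citrulline is absent, so VorE is inactive.
Activator DovB is present, so *quvL* is transcribed.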